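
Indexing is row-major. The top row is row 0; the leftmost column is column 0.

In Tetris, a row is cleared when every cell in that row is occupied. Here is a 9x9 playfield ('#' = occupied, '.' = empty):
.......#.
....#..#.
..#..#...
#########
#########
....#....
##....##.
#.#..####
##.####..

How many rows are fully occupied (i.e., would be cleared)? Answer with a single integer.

Check each row:
  row 0: 8 empty cells -> not full
  row 1: 7 empty cells -> not full
  row 2: 7 empty cells -> not full
  row 3: 0 empty cells -> FULL (clear)
  row 4: 0 empty cells -> FULL (clear)
  row 5: 8 empty cells -> not full
  row 6: 5 empty cells -> not full
  row 7: 3 empty cells -> not full
  row 8: 3 empty cells -> not full
Total rows cleared: 2

Answer: 2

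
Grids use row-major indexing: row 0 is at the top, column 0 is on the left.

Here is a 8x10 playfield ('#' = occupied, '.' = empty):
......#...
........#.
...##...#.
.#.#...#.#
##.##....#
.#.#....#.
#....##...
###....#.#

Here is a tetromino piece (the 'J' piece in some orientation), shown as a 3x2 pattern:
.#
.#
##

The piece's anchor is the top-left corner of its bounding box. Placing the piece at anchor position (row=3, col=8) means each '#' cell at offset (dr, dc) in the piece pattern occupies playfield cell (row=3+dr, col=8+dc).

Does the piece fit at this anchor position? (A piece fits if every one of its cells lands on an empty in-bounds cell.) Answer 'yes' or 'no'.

Check each piece cell at anchor (3, 8):
  offset (0,1) -> (3,9): occupied ('#') -> FAIL
  offset (1,1) -> (4,9): occupied ('#') -> FAIL
  offset (2,0) -> (5,8): occupied ('#') -> FAIL
  offset (2,1) -> (5,9): empty -> OK
All cells valid: no

Answer: no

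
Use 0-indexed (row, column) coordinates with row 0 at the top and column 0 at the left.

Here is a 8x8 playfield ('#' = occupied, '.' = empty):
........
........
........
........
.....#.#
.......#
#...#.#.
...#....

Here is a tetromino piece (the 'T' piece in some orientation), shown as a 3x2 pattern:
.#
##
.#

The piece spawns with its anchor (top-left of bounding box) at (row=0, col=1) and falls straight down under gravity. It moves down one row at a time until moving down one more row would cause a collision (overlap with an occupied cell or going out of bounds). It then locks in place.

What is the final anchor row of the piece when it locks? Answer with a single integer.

Answer: 5

Derivation:
Spawn at (row=0, col=1). Try each row:
  row 0: fits
  row 1: fits
  row 2: fits
  row 3: fits
  row 4: fits
  row 5: fits
  row 6: blocked -> lock at row 5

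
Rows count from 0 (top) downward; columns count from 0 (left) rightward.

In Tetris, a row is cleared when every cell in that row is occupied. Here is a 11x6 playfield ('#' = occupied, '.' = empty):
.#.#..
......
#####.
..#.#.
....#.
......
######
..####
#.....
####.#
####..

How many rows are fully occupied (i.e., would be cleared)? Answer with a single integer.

Answer: 1

Derivation:
Check each row:
  row 0: 4 empty cells -> not full
  row 1: 6 empty cells -> not full
  row 2: 1 empty cell -> not full
  row 3: 4 empty cells -> not full
  row 4: 5 empty cells -> not full
  row 5: 6 empty cells -> not full
  row 6: 0 empty cells -> FULL (clear)
  row 7: 2 empty cells -> not full
  row 8: 5 empty cells -> not full
  row 9: 1 empty cell -> not full
  row 10: 2 empty cells -> not full
Total rows cleared: 1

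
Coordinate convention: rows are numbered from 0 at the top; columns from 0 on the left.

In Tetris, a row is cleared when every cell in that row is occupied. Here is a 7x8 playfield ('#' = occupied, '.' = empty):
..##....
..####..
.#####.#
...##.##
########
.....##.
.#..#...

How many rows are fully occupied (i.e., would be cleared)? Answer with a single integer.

Answer: 1

Derivation:
Check each row:
  row 0: 6 empty cells -> not full
  row 1: 4 empty cells -> not full
  row 2: 2 empty cells -> not full
  row 3: 4 empty cells -> not full
  row 4: 0 empty cells -> FULL (clear)
  row 5: 6 empty cells -> not full
  row 6: 6 empty cells -> not full
Total rows cleared: 1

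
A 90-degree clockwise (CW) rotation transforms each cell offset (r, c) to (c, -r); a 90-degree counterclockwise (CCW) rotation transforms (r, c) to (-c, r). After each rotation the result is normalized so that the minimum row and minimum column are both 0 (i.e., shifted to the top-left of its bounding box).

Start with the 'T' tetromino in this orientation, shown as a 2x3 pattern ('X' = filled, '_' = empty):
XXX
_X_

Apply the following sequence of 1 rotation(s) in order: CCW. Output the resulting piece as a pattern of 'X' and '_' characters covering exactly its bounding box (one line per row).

Start:
XXX
_X_
After rotation 1 (CCW):
X_
XX
X_

Answer: X_
XX
X_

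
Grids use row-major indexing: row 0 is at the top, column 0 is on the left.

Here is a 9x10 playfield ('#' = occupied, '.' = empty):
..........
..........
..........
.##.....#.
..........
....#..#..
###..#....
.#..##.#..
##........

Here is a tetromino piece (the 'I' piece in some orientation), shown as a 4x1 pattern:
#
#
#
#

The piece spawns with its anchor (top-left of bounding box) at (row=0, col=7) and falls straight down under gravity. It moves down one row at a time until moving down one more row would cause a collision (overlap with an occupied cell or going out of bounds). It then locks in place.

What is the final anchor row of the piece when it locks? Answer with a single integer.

Spawn at (row=0, col=7). Try each row:
  row 0: fits
  row 1: fits
  row 2: blocked -> lock at row 1

Answer: 1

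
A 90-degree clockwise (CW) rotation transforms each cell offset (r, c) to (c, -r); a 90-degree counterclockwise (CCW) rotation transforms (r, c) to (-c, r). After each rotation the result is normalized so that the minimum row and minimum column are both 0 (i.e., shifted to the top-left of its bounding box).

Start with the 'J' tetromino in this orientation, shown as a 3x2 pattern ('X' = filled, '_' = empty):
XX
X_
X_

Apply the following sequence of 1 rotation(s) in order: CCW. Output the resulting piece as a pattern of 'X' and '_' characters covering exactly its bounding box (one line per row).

Start:
XX
X_
X_
After rotation 1 (CCW):
X__
XXX

Answer: X__
XXX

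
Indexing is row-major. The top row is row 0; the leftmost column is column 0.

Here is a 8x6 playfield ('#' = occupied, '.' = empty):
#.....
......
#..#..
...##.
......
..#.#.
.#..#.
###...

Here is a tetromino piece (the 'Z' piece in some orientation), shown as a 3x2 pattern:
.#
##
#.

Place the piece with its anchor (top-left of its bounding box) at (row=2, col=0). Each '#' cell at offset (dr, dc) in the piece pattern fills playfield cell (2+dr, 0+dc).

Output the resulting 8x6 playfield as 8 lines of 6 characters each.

Answer: #.....
......
##.#..
##.##.
#.....
..#.#.
.#..#.
###...

Derivation:
Fill (2+0,0+1) = (2,1)
Fill (2+1,0+0) = (3,0)
Fill (2+1,0+1) = (3,1)
Fill (2+2,0+0) = (4,0)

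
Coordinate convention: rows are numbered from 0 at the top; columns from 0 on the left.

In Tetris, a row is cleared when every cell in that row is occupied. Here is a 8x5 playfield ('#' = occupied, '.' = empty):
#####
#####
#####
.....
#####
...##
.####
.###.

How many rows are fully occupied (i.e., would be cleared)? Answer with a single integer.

Check each row:
  row 0: 0 empty cells -> FULL (clear)
  row 1: 0 empty cells -> FULL (clear)
  row 2: 0 empty cells -> FULL (clear)
  row 3: 5 empty cells -> not full
  row 4: 0 empty cells -> FULL (clear)
  row 5: 3 empty cells -> not full
  row 6: 1 empty cell -> not full
  row 7: 2 empty cells -> not full
Total rows cleared: 4

Answer: 4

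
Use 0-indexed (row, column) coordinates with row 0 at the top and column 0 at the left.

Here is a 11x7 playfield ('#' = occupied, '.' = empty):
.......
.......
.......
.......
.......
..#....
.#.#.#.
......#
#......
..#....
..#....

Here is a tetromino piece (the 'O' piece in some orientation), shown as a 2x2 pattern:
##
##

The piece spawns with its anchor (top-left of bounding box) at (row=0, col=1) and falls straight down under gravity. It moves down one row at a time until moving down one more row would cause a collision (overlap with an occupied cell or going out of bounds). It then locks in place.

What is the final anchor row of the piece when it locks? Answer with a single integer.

Spawn at (row=0, col=1). Try each row:
  row 0: fits
  row 1: fits
  row 2: fits
  row 3: fits
  row 4: blocked -> lock at row 3

Answer: 3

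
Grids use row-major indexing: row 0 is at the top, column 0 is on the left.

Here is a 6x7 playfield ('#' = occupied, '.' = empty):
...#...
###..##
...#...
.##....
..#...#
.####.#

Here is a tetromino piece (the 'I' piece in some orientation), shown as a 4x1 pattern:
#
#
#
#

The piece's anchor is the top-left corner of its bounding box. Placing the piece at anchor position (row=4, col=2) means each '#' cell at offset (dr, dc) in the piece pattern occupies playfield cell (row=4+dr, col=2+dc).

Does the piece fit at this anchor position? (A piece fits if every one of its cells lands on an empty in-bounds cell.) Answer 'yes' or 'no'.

Check each piece cell at anchor (4, 2):
  offset (0,0) -> (4,2): occupied ('#') -> FAIL
  offset (1,0) -> (5,2): occupied ('#') -> FAIL
  offset (2,0) -> (6,2): out of bounds -> FAIL
  offset (3,0) -> (7,2): out of bounds -> FAIL
All cells valid: no

Answer: no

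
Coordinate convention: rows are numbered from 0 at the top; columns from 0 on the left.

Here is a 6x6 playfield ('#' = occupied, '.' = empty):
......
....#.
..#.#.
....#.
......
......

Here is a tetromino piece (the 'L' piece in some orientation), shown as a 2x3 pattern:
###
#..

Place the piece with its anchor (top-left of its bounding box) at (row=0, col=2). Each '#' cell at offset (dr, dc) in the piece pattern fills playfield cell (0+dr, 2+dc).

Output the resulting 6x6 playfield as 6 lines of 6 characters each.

Fill (0+0,2+0) = (0,2)
Fill (0+0,2+1) = (0,3)
Fill (0+0,2+2) = (0,4)
Fill (0+1,2+0) = (1,2)

Answer: ..###.
..#.#.
..#.#.
....#.
......
......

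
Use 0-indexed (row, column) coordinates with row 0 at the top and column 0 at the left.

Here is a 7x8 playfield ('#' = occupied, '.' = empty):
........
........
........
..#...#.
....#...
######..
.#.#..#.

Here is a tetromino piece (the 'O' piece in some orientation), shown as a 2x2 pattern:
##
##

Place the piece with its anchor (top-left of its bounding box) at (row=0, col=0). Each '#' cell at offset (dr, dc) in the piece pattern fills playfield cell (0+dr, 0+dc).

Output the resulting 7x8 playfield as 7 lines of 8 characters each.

Fill (0+0,0+0) = (0,0)
Fill (0+0,0+1) = (0,1)
Fill (0+1,0+0) = (1,0)
Fill (0+1,0+1) = (1,1)

Answer: ##......
##......
........
..#...#.
....#...
######..
.#.#..#.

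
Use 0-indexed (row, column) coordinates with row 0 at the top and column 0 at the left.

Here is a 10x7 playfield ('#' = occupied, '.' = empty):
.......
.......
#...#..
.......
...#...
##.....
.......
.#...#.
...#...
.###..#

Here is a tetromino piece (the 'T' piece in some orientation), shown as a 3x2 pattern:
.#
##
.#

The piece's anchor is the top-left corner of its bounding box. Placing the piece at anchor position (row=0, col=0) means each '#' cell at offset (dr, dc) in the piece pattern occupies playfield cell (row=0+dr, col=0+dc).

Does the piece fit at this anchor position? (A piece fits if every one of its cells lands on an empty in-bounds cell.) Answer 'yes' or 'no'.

Check each piece cell at anchor (0, 0):
  offset (0,1) -> (0,1): empty -> OK
  offset (1,0) -> (1,0): empty -> OK
  offset (1,1) -> (1,1): empty -> OK
  offset (2,1) -> (2,1): empty -> OK
All cells valid: yes

Answer: yes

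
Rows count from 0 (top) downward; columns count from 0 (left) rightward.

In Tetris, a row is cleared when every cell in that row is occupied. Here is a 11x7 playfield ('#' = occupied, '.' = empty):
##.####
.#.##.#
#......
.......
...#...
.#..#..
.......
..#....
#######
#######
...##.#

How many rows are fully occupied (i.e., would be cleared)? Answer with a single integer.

Check each row:
  row 0: 1 empty cell -> not full
  row 1: 3 empty cells -> not full
  row 2: 6 empty cells -> not full
  row 3: 7 empty cells -> not full
  row 4: 6 empty cells -> not full
  row 5: 5 empty cells -> not full
  row 6: 7 empty cells -> not full
  row 7: 6 empty cells -> not full
  row 8: 0 empty cells -> FULL (clear)
  row 9: 0 empty cells -> FULL (clear)
  row 10: 4 empty cells -> not full
Total rows cleared: 2

Answer: 2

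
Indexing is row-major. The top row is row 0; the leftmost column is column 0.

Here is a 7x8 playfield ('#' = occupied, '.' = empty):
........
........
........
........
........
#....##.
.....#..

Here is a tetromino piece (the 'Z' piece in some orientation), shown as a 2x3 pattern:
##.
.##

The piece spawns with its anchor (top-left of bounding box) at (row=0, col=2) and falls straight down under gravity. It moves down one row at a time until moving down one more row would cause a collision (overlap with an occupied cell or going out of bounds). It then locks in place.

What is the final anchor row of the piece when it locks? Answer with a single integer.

Spawn at (row=0, col=2). Try each row:
  row 0: fits
  row 1: fits
  row 2: fits
  row 3: fits
  row 4: fits
  row 5: fits
  row 6: blocked -> lock at row 5

Answer: 5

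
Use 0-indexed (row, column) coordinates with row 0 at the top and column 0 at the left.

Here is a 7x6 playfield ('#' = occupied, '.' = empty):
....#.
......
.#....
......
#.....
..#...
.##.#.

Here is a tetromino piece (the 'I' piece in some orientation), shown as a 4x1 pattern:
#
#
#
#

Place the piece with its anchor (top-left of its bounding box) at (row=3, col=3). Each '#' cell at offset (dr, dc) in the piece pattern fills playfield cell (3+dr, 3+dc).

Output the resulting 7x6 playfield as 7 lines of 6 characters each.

Answer: ....#.
......
.#....
...#..
#..#..
..##..
.####.

Derivation:
Fill (3+0,3+0) = (3,3)
Fill (3+1,3+0) = (4,3)
Fill (3+2,3+0) = (5,3)
Fill (3+3,3+0) = (6,3)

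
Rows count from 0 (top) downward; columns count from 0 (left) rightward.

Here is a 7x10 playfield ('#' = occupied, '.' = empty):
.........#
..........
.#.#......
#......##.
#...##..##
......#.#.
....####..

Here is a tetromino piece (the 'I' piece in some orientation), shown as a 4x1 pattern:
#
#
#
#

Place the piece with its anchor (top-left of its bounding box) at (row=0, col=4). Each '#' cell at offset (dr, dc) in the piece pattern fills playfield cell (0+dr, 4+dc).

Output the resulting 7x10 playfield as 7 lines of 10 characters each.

Answer: ....#....#
....#.....
.#.##.....
#...#..##.
#...##..##
......#.#.
....####..

Derivation:
Fill (0+0,4+0) = (0,4)
Fill (0+1,4+0) = (1,4)
Fill (0+2,4+0) = (2,4)
Fill (0+3,4+0) = (3,4)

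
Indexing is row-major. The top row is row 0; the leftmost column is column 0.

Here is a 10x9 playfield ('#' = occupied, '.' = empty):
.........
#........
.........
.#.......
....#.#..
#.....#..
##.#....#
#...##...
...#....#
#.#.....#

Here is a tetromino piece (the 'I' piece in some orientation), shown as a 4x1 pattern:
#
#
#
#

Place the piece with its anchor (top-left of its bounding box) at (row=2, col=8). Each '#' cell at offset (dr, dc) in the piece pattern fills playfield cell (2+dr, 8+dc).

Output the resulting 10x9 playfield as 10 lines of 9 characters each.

Fill (2+0,8+0) = (2,8)
Fill (2+1,8+0) = (3,8)
Fill (2+2,8+0) = (4,8)
Fill (2+3,8+0) = (5,8)

Answer: .........
#........
........#
.#......#
....#.#.#
#.....#.#
##.#....#
#...##...
...#....#
#.#.....#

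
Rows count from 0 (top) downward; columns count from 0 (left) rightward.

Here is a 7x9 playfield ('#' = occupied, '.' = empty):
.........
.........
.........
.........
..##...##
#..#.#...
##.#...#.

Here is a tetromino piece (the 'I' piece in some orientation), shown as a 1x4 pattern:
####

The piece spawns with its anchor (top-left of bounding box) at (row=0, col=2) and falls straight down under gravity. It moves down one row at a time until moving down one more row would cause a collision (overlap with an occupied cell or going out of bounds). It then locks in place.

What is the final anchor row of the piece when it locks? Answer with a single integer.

Spawn at (row=0, col=2). Try each row:
  row 0: fits
  row 1: fits
  row 2: fits
  row 3: fits
  row 4: blocked -> lock at row 3

Answer: 3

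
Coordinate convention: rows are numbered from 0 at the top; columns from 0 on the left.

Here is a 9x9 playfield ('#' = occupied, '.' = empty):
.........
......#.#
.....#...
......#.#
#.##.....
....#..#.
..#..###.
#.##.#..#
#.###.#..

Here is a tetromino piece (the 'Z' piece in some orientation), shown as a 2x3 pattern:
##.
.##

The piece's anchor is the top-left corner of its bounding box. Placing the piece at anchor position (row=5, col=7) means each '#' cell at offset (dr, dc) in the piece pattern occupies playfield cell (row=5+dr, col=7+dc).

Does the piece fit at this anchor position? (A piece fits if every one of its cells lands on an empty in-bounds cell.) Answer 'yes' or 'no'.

Check each piece cell at anchor (5, 7):
  offset (0,0) -> (5,7): occupied ('#') -> FAIL
  offset (0,1) -> (5,8): empty -> OK
  offset (1,1) -> (6,8): empty -> OK
  offset (1,2) -> (6,9): out of bounds -> FAIL
All cells valid: no

Answer: no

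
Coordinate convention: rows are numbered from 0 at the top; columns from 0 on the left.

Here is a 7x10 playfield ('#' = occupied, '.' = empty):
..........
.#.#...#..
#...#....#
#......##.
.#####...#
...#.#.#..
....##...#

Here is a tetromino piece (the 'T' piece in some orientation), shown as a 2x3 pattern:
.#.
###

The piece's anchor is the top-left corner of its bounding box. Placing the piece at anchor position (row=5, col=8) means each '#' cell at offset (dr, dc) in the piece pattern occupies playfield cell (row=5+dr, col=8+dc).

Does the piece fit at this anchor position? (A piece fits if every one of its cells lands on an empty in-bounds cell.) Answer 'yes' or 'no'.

Check each piece cell at anchor (5, 8):
  offset (0,1) -> (5,9): empty -> OK
  offset (1,0) -> (6,8): empty -> OK
  offset (1,1) -> (6,9): occupied ('#') -> FAIL
  offset (1,2) -> (6,10): out of bounds -> FAIL
All cells valid: no

Answer: no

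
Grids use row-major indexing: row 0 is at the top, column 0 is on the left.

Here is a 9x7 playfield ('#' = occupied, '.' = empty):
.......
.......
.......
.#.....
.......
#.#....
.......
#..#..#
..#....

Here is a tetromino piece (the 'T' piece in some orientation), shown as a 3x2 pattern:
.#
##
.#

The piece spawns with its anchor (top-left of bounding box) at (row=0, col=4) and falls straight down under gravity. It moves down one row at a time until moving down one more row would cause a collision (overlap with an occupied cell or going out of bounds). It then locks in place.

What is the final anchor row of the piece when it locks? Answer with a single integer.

Answer: 6

Derivation:
Spawn at (row=0, col=4). Try each row:
  row 0: fits
  row 1: fits
  row 2: fits
  row 3: fits
  row 4: fits
  row 5: fits
  row 6: fits
  row 7: blocked -> lock at row 6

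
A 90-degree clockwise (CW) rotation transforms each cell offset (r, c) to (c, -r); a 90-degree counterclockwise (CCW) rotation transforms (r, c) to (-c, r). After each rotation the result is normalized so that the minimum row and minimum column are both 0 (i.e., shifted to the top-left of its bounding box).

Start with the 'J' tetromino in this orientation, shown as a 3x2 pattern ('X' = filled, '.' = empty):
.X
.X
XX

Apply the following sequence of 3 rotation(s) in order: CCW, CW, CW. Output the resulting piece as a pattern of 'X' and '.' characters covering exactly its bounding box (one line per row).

Start:
.X
.X
XX
After rotation 1 (CCW):
XXX
..X
After rotation 2 (CW):
.X
.X
XX
After rotation 3 (CW):
X..
XXX

Answer: X..
XXX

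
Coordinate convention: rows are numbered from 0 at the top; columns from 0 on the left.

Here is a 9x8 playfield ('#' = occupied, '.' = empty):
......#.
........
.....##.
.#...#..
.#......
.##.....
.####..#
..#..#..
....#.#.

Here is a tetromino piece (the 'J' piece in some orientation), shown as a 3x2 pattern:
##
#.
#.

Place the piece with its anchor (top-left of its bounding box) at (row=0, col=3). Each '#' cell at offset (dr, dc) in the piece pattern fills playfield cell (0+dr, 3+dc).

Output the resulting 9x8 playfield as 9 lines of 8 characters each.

Fill (0+0,3+0) = (0,3)
Fill (0+0,3+1) = (0,4)
Fill (0+1,3+0) = (1,3)
Fill (0+2,3+0) = (2,3)

Answer: ...##.#.
...#....
...#.##.
.#...#..
.#......
.##.....
.####..#
..#..#..
....#.#.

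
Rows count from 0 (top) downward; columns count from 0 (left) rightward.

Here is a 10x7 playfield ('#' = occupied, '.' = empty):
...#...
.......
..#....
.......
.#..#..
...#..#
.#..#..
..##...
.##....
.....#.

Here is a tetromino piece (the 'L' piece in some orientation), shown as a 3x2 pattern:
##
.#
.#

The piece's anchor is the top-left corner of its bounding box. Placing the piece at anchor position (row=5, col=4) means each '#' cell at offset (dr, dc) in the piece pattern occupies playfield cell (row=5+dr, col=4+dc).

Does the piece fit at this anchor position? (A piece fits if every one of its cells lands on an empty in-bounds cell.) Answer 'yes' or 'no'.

Check each piece cell at anchor (5, 4):
  offset (0,0) -> (5,4): empty -> OK
  offset (0,1) -> (5,5): empty -> OK
  offset (1,1) -> (6,5): empty -> OK
  offset (2,1) -> (7,5): empty -> OK
All cells valid: yes

Answer: yes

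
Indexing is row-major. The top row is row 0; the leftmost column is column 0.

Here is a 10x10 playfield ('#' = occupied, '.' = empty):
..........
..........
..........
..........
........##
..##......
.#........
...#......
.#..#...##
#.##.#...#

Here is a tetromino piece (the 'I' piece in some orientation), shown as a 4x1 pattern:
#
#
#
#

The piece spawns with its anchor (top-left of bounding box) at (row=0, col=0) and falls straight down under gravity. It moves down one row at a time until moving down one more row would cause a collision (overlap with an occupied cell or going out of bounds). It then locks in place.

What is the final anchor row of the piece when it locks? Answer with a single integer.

Spawn at (row=0, col=0). Try each row:
  row 0: fits
  row 1: fits
  row 2: fits
  row 3: fits
  row 4: fits
  row 5: fits
  row 6: blocked -> lock at row 5

Answer: 5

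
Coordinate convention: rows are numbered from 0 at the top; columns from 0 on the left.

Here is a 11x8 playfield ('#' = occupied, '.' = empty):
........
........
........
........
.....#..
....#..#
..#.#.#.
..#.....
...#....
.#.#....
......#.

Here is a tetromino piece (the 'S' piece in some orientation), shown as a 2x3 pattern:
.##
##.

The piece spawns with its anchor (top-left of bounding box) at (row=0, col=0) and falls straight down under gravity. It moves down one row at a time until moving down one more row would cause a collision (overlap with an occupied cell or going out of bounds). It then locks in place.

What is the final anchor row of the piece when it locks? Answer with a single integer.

Answer: 5

Derivation:
Spawn at (row=0, col=0). Try each row:
  row 0: fits
  row 1: fits
  row 2: fits
  row 3: fits
  row 4: fits
  row 5: fits
  row 6: blocked -> lock at row 5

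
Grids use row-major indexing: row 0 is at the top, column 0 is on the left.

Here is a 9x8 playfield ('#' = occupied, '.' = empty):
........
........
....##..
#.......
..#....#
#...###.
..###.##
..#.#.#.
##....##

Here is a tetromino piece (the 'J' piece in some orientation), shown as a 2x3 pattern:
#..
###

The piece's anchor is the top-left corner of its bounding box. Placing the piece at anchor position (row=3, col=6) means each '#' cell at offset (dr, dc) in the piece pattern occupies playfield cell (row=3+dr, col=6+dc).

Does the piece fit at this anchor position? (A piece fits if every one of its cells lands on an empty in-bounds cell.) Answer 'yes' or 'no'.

Check each piece cell at anchor (3, 6):
  offset (0,0) -> (3,6): empty -> OK
  offset (1,0) -> (4,6): empty -> OK
  offset (1,1) -> (4,7): occupied ('#') -> FAIL
  offset (1,2) -> (4,8): out of bounds -> FAIL
All cells valid: no

Answer: no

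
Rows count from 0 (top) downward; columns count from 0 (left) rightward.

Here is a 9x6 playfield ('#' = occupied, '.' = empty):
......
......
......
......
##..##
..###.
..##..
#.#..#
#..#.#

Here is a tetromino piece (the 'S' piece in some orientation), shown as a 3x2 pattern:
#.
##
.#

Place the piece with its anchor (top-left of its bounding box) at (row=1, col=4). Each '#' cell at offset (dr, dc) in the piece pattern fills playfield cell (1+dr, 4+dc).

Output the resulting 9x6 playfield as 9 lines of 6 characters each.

Fill (1+0,4+0) = (1,4)
Fill (1+1,4+0) = (2,4)
Fill (1+1,4+1) = (2,5)
Fill (1+2,4+1) = (3,5)

Answer: ......
....#.
....##
.....#
##..##
..###.
..##..
#.#..#
#..#.#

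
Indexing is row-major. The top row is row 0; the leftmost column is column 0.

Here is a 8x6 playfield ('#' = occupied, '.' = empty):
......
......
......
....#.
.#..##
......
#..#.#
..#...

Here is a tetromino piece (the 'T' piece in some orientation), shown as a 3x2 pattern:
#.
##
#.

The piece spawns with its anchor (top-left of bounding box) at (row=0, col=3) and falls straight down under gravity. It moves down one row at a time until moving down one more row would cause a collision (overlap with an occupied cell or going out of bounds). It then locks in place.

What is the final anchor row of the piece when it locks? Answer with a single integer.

Spawn at (row=0, col=3). Try each row:
  row 0: fits
  row 1: fits
  row 2: blocked -> lock at row 1

Answer: 1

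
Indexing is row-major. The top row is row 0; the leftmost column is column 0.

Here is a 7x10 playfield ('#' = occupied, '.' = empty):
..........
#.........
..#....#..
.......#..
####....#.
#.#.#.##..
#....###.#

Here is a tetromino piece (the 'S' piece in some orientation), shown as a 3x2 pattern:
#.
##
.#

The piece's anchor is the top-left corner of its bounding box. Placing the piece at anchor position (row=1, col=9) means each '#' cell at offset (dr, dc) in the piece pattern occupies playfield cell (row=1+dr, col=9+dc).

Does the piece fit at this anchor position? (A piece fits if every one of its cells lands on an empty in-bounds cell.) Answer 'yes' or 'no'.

Check each piece cell at anchor (1, 9):
  offset (0,0) -> (1,9): empty -> OK
  offset (1,0) -> (2,9): empty -> OK
  offset (1,1) -> (2,10): out of bounds -> FAIL
  offset (2,1) -> (3,10): out of bounds -> FAIL
All cells valid: no

Answer: no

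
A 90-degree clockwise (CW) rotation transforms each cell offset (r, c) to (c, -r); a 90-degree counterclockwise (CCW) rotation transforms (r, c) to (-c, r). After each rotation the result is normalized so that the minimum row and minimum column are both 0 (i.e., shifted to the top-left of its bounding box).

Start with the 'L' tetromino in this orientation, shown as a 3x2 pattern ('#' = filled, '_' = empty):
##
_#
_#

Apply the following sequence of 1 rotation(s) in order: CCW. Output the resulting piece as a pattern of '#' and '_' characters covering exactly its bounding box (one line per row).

Start:
##
_#
_#
After rotation 1 (CCW):
###
#__

Answer: ###
#__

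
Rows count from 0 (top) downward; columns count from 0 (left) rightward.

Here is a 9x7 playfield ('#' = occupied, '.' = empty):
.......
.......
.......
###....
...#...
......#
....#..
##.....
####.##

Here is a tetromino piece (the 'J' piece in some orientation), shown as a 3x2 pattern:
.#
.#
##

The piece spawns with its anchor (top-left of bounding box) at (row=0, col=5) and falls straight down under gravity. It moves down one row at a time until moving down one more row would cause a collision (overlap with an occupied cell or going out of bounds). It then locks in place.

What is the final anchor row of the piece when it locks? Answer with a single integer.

Answer: 2

Derivation:
Spawn at (row=0, col=5). Try each row:
  row 0: fits
  row 1: fits
  row 2: fits
  row 3: blocked -> lock at row 2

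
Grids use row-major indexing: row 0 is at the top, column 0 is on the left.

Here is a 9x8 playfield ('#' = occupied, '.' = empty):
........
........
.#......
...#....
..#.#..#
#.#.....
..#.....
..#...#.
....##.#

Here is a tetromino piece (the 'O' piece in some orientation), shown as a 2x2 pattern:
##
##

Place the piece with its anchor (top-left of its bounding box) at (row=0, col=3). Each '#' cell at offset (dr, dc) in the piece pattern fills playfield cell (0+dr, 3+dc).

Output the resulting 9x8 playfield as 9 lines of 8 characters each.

Answer: ...##...
...##...
.#......
...#....
..#.#..#
#.#.....
..#.....
..#...#.
....##.#

Derivation:
Fill (0+0,3+0) = (0,3)
Fill (0+0,3+1) = (0,4)
Fill (0+1,3+0) = (1,3)
Fill (0+1,3+1) = (1,4)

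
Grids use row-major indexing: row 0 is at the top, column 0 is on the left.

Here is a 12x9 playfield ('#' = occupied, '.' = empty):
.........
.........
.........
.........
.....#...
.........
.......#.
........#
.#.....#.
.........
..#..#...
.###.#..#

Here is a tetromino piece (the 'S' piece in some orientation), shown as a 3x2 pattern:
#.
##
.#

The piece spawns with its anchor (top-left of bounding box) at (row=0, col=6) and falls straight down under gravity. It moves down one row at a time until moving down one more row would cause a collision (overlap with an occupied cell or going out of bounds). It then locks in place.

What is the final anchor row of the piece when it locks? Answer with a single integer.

Answer: 3

Derivation:
Spawn at (row=0, col=6). Try each row:
  row 0: fits
  row 1: fits
  row 2: fits
  row 3: fits
  row 4: blocked -> lock at row 3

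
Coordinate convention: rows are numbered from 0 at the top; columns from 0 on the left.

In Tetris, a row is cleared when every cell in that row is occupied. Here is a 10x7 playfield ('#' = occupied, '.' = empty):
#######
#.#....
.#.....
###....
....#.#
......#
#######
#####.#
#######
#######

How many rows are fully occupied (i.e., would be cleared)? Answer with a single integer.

Answer: 4

Derivation:
Check each row:
  row 0: 0 empty cells -> FULL (clear)
  row 1: 5 empty cells -> not full
  row 2: 6 empty cells -> not full
  row 3: 4 empty cells -> not full
  row 4: 5 empty cells -> not full
  row 5: 6 empty cells -> not full
  row 6: 0 empty cells -> FULL (clear)
  row 7: 1 empty cell -> not full
  row 8: 0 empty cells -> FULL (clear)
  row 9: 0 empty cells -> FULL (clear)
Total rows cleared: 4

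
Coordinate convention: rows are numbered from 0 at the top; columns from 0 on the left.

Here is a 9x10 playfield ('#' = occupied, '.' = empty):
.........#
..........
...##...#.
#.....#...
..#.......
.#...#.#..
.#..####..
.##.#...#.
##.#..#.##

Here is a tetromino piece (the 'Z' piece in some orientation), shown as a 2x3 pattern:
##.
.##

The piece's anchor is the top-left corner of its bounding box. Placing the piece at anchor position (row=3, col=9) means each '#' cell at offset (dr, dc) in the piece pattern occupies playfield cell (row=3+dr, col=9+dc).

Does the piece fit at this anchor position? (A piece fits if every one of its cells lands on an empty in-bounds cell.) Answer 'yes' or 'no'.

Answer: no

Derivation:
Check each piece cell at anchor (3, 9):
  offset (0,0) -> (3,9): empty -> OK
  offset (0,1) -> (3,10): out of bounds -> FAIL
  offset (1,1) -> (4,10): out of bounds -> FAIL
  offset (1,2) -> (4,11): out of bounds -> FAIL
All cells valid: no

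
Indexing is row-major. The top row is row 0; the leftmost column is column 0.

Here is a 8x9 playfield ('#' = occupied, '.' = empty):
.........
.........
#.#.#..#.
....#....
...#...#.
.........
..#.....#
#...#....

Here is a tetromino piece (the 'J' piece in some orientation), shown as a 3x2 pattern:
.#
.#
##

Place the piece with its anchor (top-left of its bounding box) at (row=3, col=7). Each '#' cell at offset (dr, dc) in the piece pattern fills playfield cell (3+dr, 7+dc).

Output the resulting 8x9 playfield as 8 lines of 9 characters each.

Fill (3+0,7+1) = (3,8)
Fill (3+1,7+1) = (4,8)
Fill (3+2,7+0) = (5,7)
Fill (3+2,7+1) = (5,8)

Answer: .........
.........
#.#.#..#.
....#...#
...#...##
.......##
..#.....#
#...#....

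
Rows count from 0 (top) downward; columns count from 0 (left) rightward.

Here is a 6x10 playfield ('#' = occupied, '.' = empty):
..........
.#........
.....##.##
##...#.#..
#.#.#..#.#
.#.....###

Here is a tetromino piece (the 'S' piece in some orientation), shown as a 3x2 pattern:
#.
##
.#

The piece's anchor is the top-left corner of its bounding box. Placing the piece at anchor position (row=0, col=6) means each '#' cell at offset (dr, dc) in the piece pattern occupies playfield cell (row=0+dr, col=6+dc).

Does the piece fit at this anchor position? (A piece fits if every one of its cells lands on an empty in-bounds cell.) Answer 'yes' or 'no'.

Check each piece cell at anchor (0, 6):
  offset (0,0) -> (0,6): empty -> OK
  offset (1,0) -> (1,6): empty -> OK
  offset (1,1) -> (1,7): empty -> OK
  offset (2,1) -> (2,7): empty -> OK
All cells valid: yes

Answer: yes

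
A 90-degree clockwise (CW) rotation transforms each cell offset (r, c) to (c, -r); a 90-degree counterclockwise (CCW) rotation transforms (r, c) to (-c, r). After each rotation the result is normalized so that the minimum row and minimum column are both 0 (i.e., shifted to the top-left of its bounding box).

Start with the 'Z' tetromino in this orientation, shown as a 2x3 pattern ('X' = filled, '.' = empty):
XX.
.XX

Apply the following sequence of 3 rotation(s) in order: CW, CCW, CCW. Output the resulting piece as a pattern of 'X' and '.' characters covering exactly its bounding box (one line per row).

Answer: .X
XX
X.

Derivation:
Start:
XX.
.XX
After rotation 1 (CW):
.X
XX
X.
After rotation 2 (CCW):
XX.
.XX
After rotation 3 (CCW):
.X
XX
X.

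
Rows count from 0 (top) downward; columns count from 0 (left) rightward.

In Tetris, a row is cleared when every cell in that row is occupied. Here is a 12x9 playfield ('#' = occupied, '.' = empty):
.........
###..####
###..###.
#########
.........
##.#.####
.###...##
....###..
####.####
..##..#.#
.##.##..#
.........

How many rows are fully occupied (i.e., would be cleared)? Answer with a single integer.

Answer: 1

Derivation:
Check each row:
  row 0: 9 empty cells -> not full
  row 1: 2 empty cells -> not full
  row 2: 3 empty cells -> not full
  row 3: 0 empty cells -> FULL (clear)
  row 4: 9 empty cells -> not full
  row 5: 2 empty cells -> not full
  row 6: 4 empty cells -> not full
  row 7: 6 empty cells -> not full
  row 8: 1 empty cell -> not full
  row 9: 5 empty cells -> not full
  row 10: 4 empty cells -> not full
  row 11: 9 empty cells -> not full
Total rows cleared: 1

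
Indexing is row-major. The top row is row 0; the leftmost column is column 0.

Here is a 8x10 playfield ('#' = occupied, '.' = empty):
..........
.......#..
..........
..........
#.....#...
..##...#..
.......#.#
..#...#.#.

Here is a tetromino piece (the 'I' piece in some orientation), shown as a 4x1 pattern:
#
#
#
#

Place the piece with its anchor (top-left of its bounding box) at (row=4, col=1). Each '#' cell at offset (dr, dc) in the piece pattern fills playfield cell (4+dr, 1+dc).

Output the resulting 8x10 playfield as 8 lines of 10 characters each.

Fill (4+0,1+0) = (4,1)
Fill (4+1,1+0) = (5,1)
Fill (4+2,1+0) = (6,1)
Fill (4+3,1+0) = (7,1)

Answer: ..........
.......#..
..........
..........
##....#...
.###...#..
.#.....#.#
.##...#.#.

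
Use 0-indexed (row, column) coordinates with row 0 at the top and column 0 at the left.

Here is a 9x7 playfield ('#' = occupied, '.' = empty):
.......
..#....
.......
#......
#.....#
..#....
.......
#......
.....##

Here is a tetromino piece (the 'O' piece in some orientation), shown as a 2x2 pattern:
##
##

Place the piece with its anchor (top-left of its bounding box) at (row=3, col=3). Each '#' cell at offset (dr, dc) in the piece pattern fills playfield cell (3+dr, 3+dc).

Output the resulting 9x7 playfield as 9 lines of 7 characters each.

Fill (3+0,3+0) = (3,3)
Fill (3+0,3+1) = (3,4)
Fill (3+1,3+0) = (4,3)
Fill (3+1,3+1) = (4,4)

Answer: .......
..#....
.......
#..##..
#..##.#
..#....
.......
#......
.....##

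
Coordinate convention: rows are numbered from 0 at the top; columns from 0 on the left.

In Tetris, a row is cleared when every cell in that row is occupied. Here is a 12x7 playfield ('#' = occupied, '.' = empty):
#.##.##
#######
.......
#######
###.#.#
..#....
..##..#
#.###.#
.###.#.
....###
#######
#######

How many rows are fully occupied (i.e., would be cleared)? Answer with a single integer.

Answer: 4

Derivation:
Check each row:
  row 0: 2 empty cells -> not full
  row 1: 0 empty cells -> FULL (clear)
  row 2: 7 empty cells -> not full
  row 3: 0 empty cells -> FULL (clear)
  row 4: 2 empty cells -> not full
  row 5: 6 empty cells -> not full
  row 6: 4 empty cells -> not full
  row 7: 2 empty cells -> not full
  row 8: 3 empty cells -> not full
  row 9: 4 empty cells -> not full
  row 10: 0 empty cells -> FULL (clear)
  row 11: 0 empty cells -> FULL (clear)
Total rows cleared: 4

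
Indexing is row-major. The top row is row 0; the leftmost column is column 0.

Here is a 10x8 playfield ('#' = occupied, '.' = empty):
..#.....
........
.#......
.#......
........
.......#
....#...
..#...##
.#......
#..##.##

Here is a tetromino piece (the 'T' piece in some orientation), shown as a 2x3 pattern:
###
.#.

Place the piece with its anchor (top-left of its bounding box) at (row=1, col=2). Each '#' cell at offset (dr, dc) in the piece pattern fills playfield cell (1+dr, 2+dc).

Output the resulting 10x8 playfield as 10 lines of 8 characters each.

Fill (1+0,2+0) = (1,2)
Fill (1+0,2+1) = (1,3)
Fill (1+0,2+2) = (1,4)
Fill (1+1,2+1) = (2,3)

Answer: ..#.....
..###...
.#.#....
.#......
........
.......#
....#...
..#...##
.#......
#..##.##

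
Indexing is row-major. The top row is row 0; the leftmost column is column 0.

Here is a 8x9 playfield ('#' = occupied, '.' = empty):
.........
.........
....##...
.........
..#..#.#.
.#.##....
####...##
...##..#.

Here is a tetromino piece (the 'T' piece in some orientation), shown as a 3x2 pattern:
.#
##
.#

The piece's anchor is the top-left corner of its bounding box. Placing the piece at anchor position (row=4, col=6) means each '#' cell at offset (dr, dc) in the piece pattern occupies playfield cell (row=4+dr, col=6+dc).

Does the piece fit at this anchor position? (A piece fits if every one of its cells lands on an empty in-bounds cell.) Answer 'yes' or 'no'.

Check each piece cell at anchor (4, 6):
  offset (0,1) -> (4,7): occupied ('#') -> FAIL
  offset (1,0) -> (5,6): empty -> OK
  offset (1,1) -> (5,7): empty -> OK
  offset (2,1) -> (6,7): occupied ('#') -> FAIL
All cells valid: no

Answer: no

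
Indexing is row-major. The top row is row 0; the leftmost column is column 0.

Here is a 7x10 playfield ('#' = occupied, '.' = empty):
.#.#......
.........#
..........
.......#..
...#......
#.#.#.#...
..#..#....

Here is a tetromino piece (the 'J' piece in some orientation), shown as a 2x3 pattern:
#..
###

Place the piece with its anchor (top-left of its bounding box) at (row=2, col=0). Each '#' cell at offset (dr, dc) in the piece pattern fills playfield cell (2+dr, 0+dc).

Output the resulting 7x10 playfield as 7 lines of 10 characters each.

Fill (2+0,0+0) = (2,0)
Fill (2+1,0+0) = (3,0)
Fill (2+1,0+1) = (3,1)
Fill (2+1,0+2) = (3,2)

Answer: .#.#......
.........#
#.........
###....#..
...#......
#.#.#.#...
..#..#....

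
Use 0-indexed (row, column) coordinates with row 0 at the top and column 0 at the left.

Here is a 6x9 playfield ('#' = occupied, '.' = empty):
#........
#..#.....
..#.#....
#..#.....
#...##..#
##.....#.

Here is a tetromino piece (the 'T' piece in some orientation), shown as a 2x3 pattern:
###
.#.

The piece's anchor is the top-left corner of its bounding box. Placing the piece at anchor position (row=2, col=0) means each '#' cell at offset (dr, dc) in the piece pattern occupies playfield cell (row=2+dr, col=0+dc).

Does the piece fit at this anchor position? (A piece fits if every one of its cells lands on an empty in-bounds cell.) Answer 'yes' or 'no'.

Check each piece cell at anchor (2, 0):
  offset (0,0) -> (2,0): empty -> OK
  offset (0,1) -> (2,1): empty -> OK
  offset (0,2) -> (2,2): occupied ('#') -> FAIL
  offset (1,1) -> (3,1): empty -> OK
All cells valid: no

Answer: no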